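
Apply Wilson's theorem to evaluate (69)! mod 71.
(70)! = (69)! × (70) ≡ -1 (mod 71). So (69)! ≡ -1 × (70)^(-1) ≡ (-1)×(-1) = 1 (mod 71)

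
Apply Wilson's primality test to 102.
(101)! mod 102 = 0. Since 0 ≢ -1 mod 102, 102 is not prime.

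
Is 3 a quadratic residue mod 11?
By Euler's criterion: 3^{5} ≡ 1 (mod 11). Since this equals 1, 3 is a QR.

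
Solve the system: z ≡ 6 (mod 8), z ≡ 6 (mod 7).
M = 8 × 7 = 56. M₁ = 7, y₁ ≡ 7 (mod 8). M₂ = 8, y₂ ≡ 1 (mod 7). z = 6×7×7 + 6×8×1 ≡ 6 (mod 56)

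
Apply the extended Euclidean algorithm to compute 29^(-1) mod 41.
Extended GCD: 29(17) + 41(-12) = 1. So 29^(-1) ≡ 17 mod 41. Verify: 29 × 17 = 493 ≡ 1 mod 41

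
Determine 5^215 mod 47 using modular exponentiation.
Using Fermat: 5^{46} ≡ 1 (mod 47). 215 ≡ 31 (mod 46). So 5^{215} ≡ 5^{31} ≡ 39 (mod 47)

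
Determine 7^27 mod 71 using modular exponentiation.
By repeated squaring mod 71: 7^{1}≡7, 7^{2}≡49, 7^{4}≡58, 7^{8}≡27, 7^{16}≡19. Then 7^{27} = 7^{16+8+2+1} ≡ 19 × 27 × 49 × 7 ≡ 21 mod 71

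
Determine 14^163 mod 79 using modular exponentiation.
Using Fermat: 14^{78} ≡ 1 (mod 79). 163 ≡ 7 (mod 78). So 14^{163} ≡ 14^{7} ≡ 12 (mod 79)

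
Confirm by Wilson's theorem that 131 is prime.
(130)! mod 131 = 130. Since this equals -1 mod 131, Wilson confirms 131 is prime.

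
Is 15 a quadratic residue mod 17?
By Euler's criterion: 15^{8} ≡ 1 (mod 17). Since this equals 1, 15 is a QR.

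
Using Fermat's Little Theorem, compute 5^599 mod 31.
By Fermat: 5^{30} ≡ 1 mod 31. 599 ≡ 29 mod 30. So 5^{599} ≡ 5^{29} ≡ 25 mod 31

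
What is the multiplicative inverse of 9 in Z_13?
Since 13 is prime, by Fermat 9^(-1) ≡ 9^{11} ≡ 3 mod 13. Verify: 9 × 3 = 27 ≡ 1 mod 13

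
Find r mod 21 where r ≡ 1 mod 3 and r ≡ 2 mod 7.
M = 3 × 7 = 21. M₁ = 7, y₁ ≡ 1 mod 3. M₂ = 3, y₂ ≡ 5 mod 7. r = 1×7×1 + 2×3×5 ≡ 16 mod 21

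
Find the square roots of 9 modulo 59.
The square roots of 9 mod 59 are 3 and 56. Verify: 3² = 9 ≡ 9 (mod 59)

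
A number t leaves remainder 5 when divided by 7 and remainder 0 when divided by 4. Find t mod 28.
M = 7 × 4 = 28. M₁ = 4, y₁ ≡ 2 mod 7. M₂ = 7, y₂ ≡ 3 mod 4. t = 5×4×2 + 0×7×3 ≡ 12 mod 28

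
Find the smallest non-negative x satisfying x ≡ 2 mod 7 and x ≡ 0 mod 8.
M = 7 × 8 = 56. M₁ = 8, y₁ ≡ 1 mod 7. M₂ = 7, y₂ ≡ 7 mod 8. x = 2×8×1 + 0×7×7 ≡ 16 mod 56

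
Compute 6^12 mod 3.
By repeated squaring mod 3: 6^{1}≡0, 6^{2}≡0, 6^{4}≡0, 6^{8}≡0. Then 6^{12} = 6^{8+4} ≡ 0 × 0 ≡ 0 mod 3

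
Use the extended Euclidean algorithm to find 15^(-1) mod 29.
Extended GCD: 15(2) + 29(-1) = 1. So 15^(-1) ≡ 2 (mod 29). Verify: 15 × 2 = 30 ≡ 1 (mod 29)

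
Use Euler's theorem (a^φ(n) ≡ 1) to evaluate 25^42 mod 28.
By Euler: 25^{12} ≡ 1 mod 28 since gcd(25, 28) = 1. 42 = 3×12 + 6. So 25^{42} ≡ 25^{6} ≡ 1 mod 28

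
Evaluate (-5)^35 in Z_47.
By repeated squaring mod 47: (-5)^{1}≡42, (-5)^{2}≡25, (-5)^{4}≡14, (-5)^{8}≡8, (-5)^{16}≡17, (-5)^{32}≡7. Then (-5)^{35} = (-5)^{32+2+1} ≡ 7 × 25 × 42 ≡ 18 mod 47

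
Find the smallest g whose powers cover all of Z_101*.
g = 2. For each prime q|100: 2^{50}≡100, 2^{20}≡95, none ≡ 1, so ord_101(2) = 100 and 2 is a primitive root.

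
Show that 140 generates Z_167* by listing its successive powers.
140^1, 140^2, ..., 140^{166} mod 167: [140, 61, 23, 47, 67, 28, 79, 38, 143, 147, 39, 116, 41, 62, 163, 108, 90, 75, 146, 66, 55, 18, 15, 96, 80, 11, 37, 3, 86, 16, 69, 141, 34, 84, 70, 114, 95, 107, 117, 14, 123, 19, 155, 157, 103, 58, 104, 31, 165, 54, 45, 121, 73, 33, 111, 9, 91, 48, 40, 89, 102, 85, 43, 8, 118, 154, 17, 42, 35, 57, 131, 137, 142, 7, 145, 93, 161, 162, 135, 29, 52, 99, 166, 27, 106, 144, 120, 100, 139, 88, 129, 24, 20, 128, 51, 126, 105, 4, 59, 77, 92, 21, 101, 112, 149, 152, 71, 87, 156, 130, 164, 81, 151, 98, 26, 133, 83, 97, 53, 72, 60, 50, 153, 44, 148, 12, 10, 64, 109, 63, 136, 2, 113, 122, 46, 94, 134, 56, 158, 76, 119, 127, 78, 65, 82, 124, 159, 49, 13, 150, 125, 132, 110, 36, 30, 25, 160, 22, 74, 6, 5, 32, 138, 115, 68, 1]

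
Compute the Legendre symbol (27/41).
(27/41) = 27^{20} mod 41 = -1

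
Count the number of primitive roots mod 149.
There are φ(149-1) = φ(148) = 72 primitive roots modulo 149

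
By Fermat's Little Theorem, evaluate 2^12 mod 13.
By Fermat's Little Theorem, 2^{12} ≡ 1 (mod 13) since 13 is prime and gcd(2, 13) = 1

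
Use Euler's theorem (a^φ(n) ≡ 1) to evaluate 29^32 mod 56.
By Euler: 29^{24} ≡ 1 mod 56 since gcd(29, 56) = 1. 32 = 1×24 + 8. So 29^{32} ≡ 29^{8} ≡ 1 mod 56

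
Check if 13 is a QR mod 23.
By Euler's criterion: 13^{11} ≡ 1 (mod 23). Since this equals 1, 13 is a QR.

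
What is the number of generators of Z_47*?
There are φ(47-1) = φ(46) = 22 primitive roots modulo 47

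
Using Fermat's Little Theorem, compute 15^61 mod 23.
By Fermat: 15^{22} ≡ 1 (mod 23). 61 = 2×22 + 17. So 15^{61} ≡ 15^{17} ≡ 10 (mod 23)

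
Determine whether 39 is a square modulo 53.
By Euler's criterion: 39^{26} ≡ 52 (mod 53). Since this equals -1 (≡ 52), 39 is not a QR.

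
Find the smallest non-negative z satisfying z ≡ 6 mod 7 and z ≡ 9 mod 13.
M = 7 × 13 = 91. M₁ = 13, y₁ ≡ 6 mod 7. M₂ = 7, y₂ ≡ 2 mod 13. z = 6×13×6 + 9×7×2 ≡ 48 mod 91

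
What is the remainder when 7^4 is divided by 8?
7^{4} = 2401 ≡ 1 (mod 8)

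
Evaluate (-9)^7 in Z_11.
By repeated squaring mod 11: (-9)^{1}≡2, (-9)^{2}≡4, (-9)^{4}≡5. Then (-9)^{7} = (-9)^{4+2+1} ≡ 5 × 4 × 2 ≡ 7 mod 11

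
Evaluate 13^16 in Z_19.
By repeated squaring (mod 19): 13^{1}≡13, 13^{2}≡17, 13^{4}≡4, 13^{8}≡16, 13^{16}≡9. So 13^{16} ≡ 9 (mod 19)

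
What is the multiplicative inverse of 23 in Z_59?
Since 59 is prime, by Fermat 23^(-1) ≡ 23^{57} ≡ 18 mod 59. Verify: 23 × 18 = 414 ≡ 1 mod 59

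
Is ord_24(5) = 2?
Powers of 5 mod 24: 5^1≡5, 5^2≡1. First k with 5^k≡1 is k=2. Yes, ord_24(5) = 2.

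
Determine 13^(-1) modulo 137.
Since 137 is prime, by Fermat 13^(-1) ≡ 13^{135} ≡ 116 mod 137. Verify: 13 × 116 = 1508 ≡ 1 mod 137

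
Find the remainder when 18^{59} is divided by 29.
By Fermat: 18^{28} ≡ 1 (mod 29). 59 = 2×28 + 3. So 18^{59} ≡ 18^{3} ≡ 3 (mod 29)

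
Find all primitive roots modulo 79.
There are φ(78) = 24 primitive roots mod 79: {3, 6, 7, 28, 29, 30, 34, 35, 37, 39, 43, 47, 48, 53, 54, 59, 60, 63, 66, 68, 70, 74, 75, 77}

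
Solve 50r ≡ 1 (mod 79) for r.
Since 79 is prime, by Fermat 50^(-1) ≡ 50^{77} ≡ 49 (mod 79). Verify: 50 × 49 = 2450 ≡ 1 (mod 79)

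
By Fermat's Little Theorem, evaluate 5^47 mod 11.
By Fermat: 5^{10} ≡ 1 mod 11. 47 = 4×10 + 7. So 5^{47} ≡ 5^{7} ≡ 3 mod 11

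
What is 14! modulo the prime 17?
(16)! = (14)! × (15) × (16) ≡ -1 (mod 17). So (14)! ≡ -1 × [(16)(15)]^(-1) ≡ 8 (mod 17)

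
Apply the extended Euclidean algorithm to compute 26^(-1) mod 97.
Extended GCD: 26(-41) + 97(11) = 1. So 26^(-1) ≡ -41 ≡ 56 (mod 97). Verify: 26 × 56 = 1456 ≡ 1 (mod 97)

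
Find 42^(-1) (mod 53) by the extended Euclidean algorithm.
Extended GCD: 42(24) + 53(-19) = 1. So 42^(-1) ≡ 24 (mod 53). Verify: 42 × 24 = 1008 ≡ 1 (mod 53)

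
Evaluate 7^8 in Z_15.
By repeated squaring (mod 15): 7^{1}≡7, 7^{2}≡4, 7^{4}≡1, 7^{8}≡1. So 7^{8} ≡ 1 (mod 15)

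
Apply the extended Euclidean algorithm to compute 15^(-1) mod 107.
Extended GCD: 15(50) + 107(-7) = 1. So 15^(-1) ≡ 50 mod 107. Verify: 15 × 50 = 750 ≡ 1 mod 107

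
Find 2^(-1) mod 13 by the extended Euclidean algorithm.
Extended GCD: 2(-6) + 13(1) = 1. So 2^(-1) ≡ -6 ≡ 7 mod 13. Verify: 2 × 7 = 14 ≡ 1 mod 13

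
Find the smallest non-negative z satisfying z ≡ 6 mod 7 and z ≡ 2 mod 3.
M = 7 × 3 = 21. M₁ = 3, y₁ ≡ 5 mod 7. M₂ = 7, y₂ ≡ 1 mod 3. z = 6×3×5 + 2×7×1 ≡ 20 mod 21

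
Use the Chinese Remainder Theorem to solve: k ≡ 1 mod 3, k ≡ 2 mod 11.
M = 3 × 11 = 33. M₁ = 11, y₁ ≡ 2 mod 3. M₂ = 3, y₂ ≡ 4 mod 11. k = 1×11×2 + 2×3×4 ≡ 13 mod 33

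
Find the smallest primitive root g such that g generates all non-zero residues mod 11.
g = 2. Powers: [2, 4, 8, 5, 10, 9, 7, 3, ...] generates all 10 non-zero residues.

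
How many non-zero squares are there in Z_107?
The squaring map on Z_107* is 2-to-1, so there are (106)/2 = 53 QRs.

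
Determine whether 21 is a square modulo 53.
By Euler's criterion: 21^{26} ≡ 52 (mod 53). Since this equals -1 (≡ 52), 21 is not a QR.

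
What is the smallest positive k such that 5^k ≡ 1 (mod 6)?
Powers of 5 mod 6: 5^1≡5, 5^2≡1. ord_6(5) = 2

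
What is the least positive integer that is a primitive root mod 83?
g = 2. Powers: [2, 4, 8, 16, 32, 64, 45, 7, 14, 28, ...] generates all 82 non-zero residues.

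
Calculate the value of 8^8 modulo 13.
By repeated squaring (mod 13): 8^{1}≡8, 8^{2}≡12, 8^{4}≡1, 8^{8}≡1. So 8^{8} ≡ 1 (mod 13)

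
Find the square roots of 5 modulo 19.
The square roots of 5 mod 19 are 9 and 10. Verify: 9² = 81 ≡ 5 (mod 19)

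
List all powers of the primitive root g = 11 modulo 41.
11^1, 11^2, ..., 11^{40} mod 41: [11, 39, 19, 4, 3, 33, 35, 16, 12, 9, 17, 23, 7, 36, 27, 10, 28, 21, 26, 40, 30, 2, 22, 37, 38, 8, 6, 25, 29, 32, 24, 18, 34, 5, 14, 31, 13, 20, 15, 1]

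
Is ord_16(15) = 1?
Powers of 15 mod 16: 15^1≡15, 15^2≡1. 15^1≡15≢1, so ord ≠ 1. No, the actual order is 2.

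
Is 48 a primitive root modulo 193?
48^{48} ≡ 1 (mod 193) and 48 < 192, so ord_193(48) = 48 ≠ 192 and 48 is not a primitive root.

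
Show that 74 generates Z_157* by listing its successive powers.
74^1, 74^2, ..., 74^{156} mod 157: [74, 138, 7, 47, 24, 49, 15, 11, 29, 105, 77, 46, 107, 68, 8, 121, 5, 56, 62, 35, 78, 120, 88, 75, 55, 145, 54, 71, 73, 64, 26, 40, 134, 25, 123, 153, 18, 76, 129, 126, 61, 118, 97, 113, 41, 51, 6, 130, 43, 42, 125, 144, 137, 90, 66, 17, 2, 148, 119, 14, 94, 48, 98, 30, 22, 58, 53, 154, 92, 57, 136, 16, 85, 10, 112, 124, 70, 156, 83, 19, 150, 110, 133, 108, 142, 146, 128, 52, 80, 111, 50, 89, 149, 36, 152, 101, 95, 122, 79, 37, 69, 82, 102, 12, 103, 86, 84, 93, 131, 117, 23, 132, 34, 4, 139, 81, 28, 31, 96, 39, 60, 44, 116, 106, 151, 27, 114, 115, 32, 13, 20, 67, 91, 140, 155, 9, 38, 143, 63, 109, 59, 127, 135, 99, 104, 3, 65, 100, 21, 141, 72, 147, 45, 33, 87, 1]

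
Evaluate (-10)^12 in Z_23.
By repeated squaring (mod 23): (-10)^{1}≡13, (-10)^{2}≡8, (-10)^{4}≡18, (-10)^{8}≡2. Then (-10)^{12} = (-10)^{8+4} ≡ 2 × 18 ≡ 13 (mod 23)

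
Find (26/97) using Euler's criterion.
(26/97) = 26^{48} mod 97 = -1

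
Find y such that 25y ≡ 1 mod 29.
Since 29 is prime, by Fermat 25^(-1) ≡ 25^{27} ≡ 7 mod 29. Verify: 25 × 7 = 175 ≡ 1 mod 29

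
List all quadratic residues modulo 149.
Quadratic residues modulo 149: {1, 4, 5, 6, 7, 9, 16, 17, 19, 20, 22, 24, 25, 26, 28, 29, 30, 31, 33, 35, 36, 37, 39, 42, 45, 46, 47, 49, 53, 54, 61, 63, 64, 67, 68, 69, 73, 76, 80, 81, 82, 85, 86, 88, 95, 96, 100, 102, 103, 104, 107, 110, 112, 113, 114, 116, 118, 119, 120, 121, 123, 124, 125, 127, 129, 130, 132, 133, 140, 142, 143, 144, 145, 148}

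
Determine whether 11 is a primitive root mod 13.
ord_13(11) divides 12. For each prime q|12: 11^{6}≡12, 11^{4}≡3, none ≡ 1. So 11 has order 12 and is a primitive root mod 13.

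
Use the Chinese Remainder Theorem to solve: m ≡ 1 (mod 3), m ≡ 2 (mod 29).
M = 3 × 29 = 87. M₁ = 29, y₁ ≡ 2 (mod 3). M₂ = 3, y₂ ≡ 10 (mod 29). m = 1×29×2 + 2×3×10 ≡ 31 (mod 87)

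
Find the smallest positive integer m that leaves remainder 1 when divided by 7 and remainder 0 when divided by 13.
M = 7 × 13 = 91. M₁ = 13, y₁ ≡ 6 (mod 7). M₂ = 7, y₂ ≡ 2 (mod 13). m = 1×13×6 + 0×7×2 ≡ 78 (mod 91)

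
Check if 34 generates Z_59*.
ord_59(34) divides 58. For each prime q|58: 34^{29}≡58, 34^{2}≡35, none ≡ 1. So 34 has order 58 and is a primitive root mod 59.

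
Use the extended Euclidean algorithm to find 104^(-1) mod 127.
Extended GCD: 104(11) + 127(-9) = 1. So 104^(-1) ≡ 11 (mod 127). Verify: 104 × 11 = 1144 ≡ 1 (mod 127)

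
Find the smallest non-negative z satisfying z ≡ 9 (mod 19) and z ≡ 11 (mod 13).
M = 19 × 13 = 247. M₁ = 13, y₁ ≡ 3 (mod 19). M₂ = 19, y₂ ≡ 11 (mod 13). z = 9×13×3 + 11×19×11 ≡ 180 (mod 247)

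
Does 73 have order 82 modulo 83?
ord_83(73) divides 82. For each prime q|82: 73^{41}≡82, 73^{2}≡17, none ≡ 1. So 73 has order 82 and is a primitive root mod 83.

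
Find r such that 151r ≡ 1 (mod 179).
Since 179 is prime, by Fermat 151^(-1) ≡ 151^{177} ≡ 147 (mod 179). Verify: 151 × 147 = 22197 ≡ 1 (mod 179)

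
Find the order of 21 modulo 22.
Powers of 21 mod 22: 21^1≡21, 21^2≡1. So the order of 21 is 2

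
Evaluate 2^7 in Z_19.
By repeated squaring mod 19: 2^{1}≡2, 2^{2}≡4, 2^{4}≡16. Then 2^{7} = 2^{4+2+1} ≡ 16 × 4 × 2 ≡ 14 mod 19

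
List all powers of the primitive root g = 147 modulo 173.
147^1, 147^2, ..., 147^{172} mod 173: [147, 157, 70, 83, 91, 56, 101, 142, 114, 150, 79, 22, 120, 167, 156, 96, 99, 21, 146, 10, 86, 13, 8, 138, 45, 41, 145, 36, 102, 116, 98, 47, 162, 113, 3, 95, 125, 37, 76, 100, 168, 130, 80, 169, 104, 64, 66, 14, 155, 122, 115, 124, 63, 92, 30, 85, 39, 24, 68, 135, 123, 89, 108, 133, 2, 121, 141, 140, 166, 9, 112, 29, 111, 55, 127, 158, 44, 67, 161, 139, 19, 25, 42, 119, 20, 172, 26, 16, 103, 90, 82, 117, 72, 31, 59, 23, 94, 151, 53, 6, 17, 77, 74, 152, 27, 163, 87, 160, 165, 35, 128, 132, 28, 137, 71, 57, 75, 126, 11, 60, 170, 78, 48, 136, 97, 73, 5, 43, 93, 4, 69, 109, 107, 159, 18, 51, 58, 49, 110, 81, 143, 88, 134, 149, 105, 38, 50, 84, 65, 40, 171, 52, 32, 33, 7, 164, 61, 144, 62, 118, 46, 15, 129, 106, 12, 34, 154, 148, 131, 54, 153, 1]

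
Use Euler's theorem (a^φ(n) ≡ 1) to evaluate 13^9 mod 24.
By Euler: 13^{8} ≡ 1 (mod 24) since gcd(13, 24) = 1. 9 = 1×8 + 1. So 13^{9} ≡ 13^{1} ≡ 13 (mod 24)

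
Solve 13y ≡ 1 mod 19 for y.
Since 19 is prime, by Fermat 13^(-1) ≡ 13^{17} ≡ 3 mod 19. Verify: 13 × 3 = 39 ≡ 1 mod 19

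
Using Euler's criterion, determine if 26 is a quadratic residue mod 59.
By Euler's criterion: 26^{29} ≡ 1 mod 59. Since this equals 1, 26 is a QR.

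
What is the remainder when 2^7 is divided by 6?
By repeated squaring mod 6: 2^{1}≡2, 2^{2}≡4, 2^{4}≡4. Then 2^{7} = 2^{4+2+1} ≡ 4 × 4 × 2 ≡ 2 mod 6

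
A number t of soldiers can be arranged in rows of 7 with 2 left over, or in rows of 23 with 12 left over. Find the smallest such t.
M = 7 × 23 = 161. M₁ = 23, y₁ ≡ 4 mod 7. M₂ = 7, y₂ ≡ 10 mod 23. t = 2×23×4 + 12×7×10 ≡ 58 mod 161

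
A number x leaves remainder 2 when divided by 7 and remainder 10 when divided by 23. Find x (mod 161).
M = 7 × 23 = 161. M₁ = 23, y₁ ≡ 4 (mod 7). M₂ = 7, y₂ ≡ 10 (mod 23). x = 2×23×4 + 10×7×10 ≡ 79 (mod 161)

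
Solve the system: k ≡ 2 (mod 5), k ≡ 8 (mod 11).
M = 5 × 11 = 55. M₁ = 11, y₁ ≡ 1 (mod 5). M₂ = 5, y₂ ≡ 9 (mod 11). k = 2×11×1 + 8×5×9 ≡ 52 (mod 55)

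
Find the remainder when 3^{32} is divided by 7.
By Fermat: 3^{6} ≡ 1 mod 7. 32 = 5×6 + 2. So 3^{32} ≡ 3^{2} ≡ 2 mod 7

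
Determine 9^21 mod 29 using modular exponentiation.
By repeated squaring (mod 29): 9^{1}≡9, 9^{2}≡23, 9^{4}≡7, 9^{8}≡20, 9^{16}≡23. Then 9^{21} = 9^{16+4+1} ≡ 23 × 7 × 9 ≡ 28 (mod 29)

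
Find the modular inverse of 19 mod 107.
Since 107 is prime, by Fermat 19^(-1) ≡ 19^{105} ≡ 62 (mod 107). Verify: 19 × 62 = 1178 ≡ 1 (mod 107)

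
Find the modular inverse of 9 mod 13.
Since 13 is prime, by Fermat 9^(-1) ≡ 9^{11} ≡ 3 mod 13. Verify: 9 × 3 = 27 ≡ 1 mod 13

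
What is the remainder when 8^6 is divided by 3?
Using Fermat: 8^{2} ≡ 1 mod 3. 6 ≡ 0 mod 2. So 8^{6} ≡ 8^{0} ≡ 1 mod 3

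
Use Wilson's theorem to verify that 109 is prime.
(108)! mod 109 = 108. Since this equals -1 (mod 109), Wilson confirms 109 is prime.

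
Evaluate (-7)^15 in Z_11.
Using Fermat: (-7)^{10} ≡ 1 mod 11. 15 ≡ 5 mod 10. So (-7)^{15} ≡ (-7)^{5} ≡ 1 mod 11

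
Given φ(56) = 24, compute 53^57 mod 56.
By Euler: 53^{24} ≡ 1 mod 56 since gcd(53, 56) = 1. 57 = 2×24 + 9. So 53^{57} ≡ 53^{9} ≡ 29 mod 56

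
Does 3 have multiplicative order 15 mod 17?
Powers of 3 mod 17: 3^1≡3, 3^2≡9, 3^3≡10, 3^4≡13, 3^5≡5, 3^6≡15, 3^7≡11, 3^8≡16, 3^9≡14, 3^10≡8, 3^11≡7, 3^12≡4, 3^13≡12, 3^14≡2, 3^15≡6, 3^16≡1. 3^15≡6≢1, so ord ≠ 15. No, the actual order is 16.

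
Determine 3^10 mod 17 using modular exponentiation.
By repeated squaring (mod 17): 3^{1}≡3, 3^{2}≡9, 3^{4}≡13, 3^{8}≡16. Then 3^{10} = 3^{8+2} ≡ 16 × 9 ≡ 8 (mod 17)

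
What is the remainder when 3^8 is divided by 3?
By repeated squaring mod 3: 3^{1}≡0, 3^{2}≡0, 3^{4}≡0, 3^{8}≡0. So 3^{8} ≡ 0 mod 3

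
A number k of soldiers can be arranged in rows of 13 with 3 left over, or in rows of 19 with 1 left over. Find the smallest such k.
M = 13 × 19 = 247. M₁ = 19, y₁ ≡ 11 (mod 13). M₂ = 13, y₂ ≡ 3 (mod 19). k = 3×19×11 + 1×13×3 ≡ 172 (mod 247)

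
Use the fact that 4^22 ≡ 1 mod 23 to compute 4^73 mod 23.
By Fermat: 4^{22} ≡ 1 mod 23. 73 = 3×22 + 7. So 4^{73} ≡ 4^{7} ≡ 8 mod 23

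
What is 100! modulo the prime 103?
(102)! = (100)! × (101) × (102) ≡ -1 mod 103. So (100)! ≡ -1 × [(102)(101)]^(-1) ≡ 51 mod 103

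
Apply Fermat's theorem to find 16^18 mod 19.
By Fermat's Little Theorem, 16^{18} ≡ 1 mod 19 since 19 is prime and gcd(16, 19) = 1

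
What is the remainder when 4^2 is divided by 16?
4^{2} = 16 ≡ 0 (mod 16)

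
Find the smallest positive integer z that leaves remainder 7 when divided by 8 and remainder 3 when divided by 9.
M = 8 × 9 = 72. M₁ = 9, y₁ ≡ 1 (mod 8). M₂ = 8, y₂ ≡ 8 (mod 9). z = 7×9×1 + 3×8×8 ≡ 39 (mod 72)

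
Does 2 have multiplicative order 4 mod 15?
Powers of 2 mod 15: 2^1≡2, 2^2≡4, 2^3≡8, 2^4≡1. First k with 2^k≡1 is k=4. Yes, ord_15(2) = 4.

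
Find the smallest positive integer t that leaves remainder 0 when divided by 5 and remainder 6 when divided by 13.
M = 5 × 13 = 65. M₁ = 13, y₁ ≡ 2 (mod 5). M₂ = 5, y₂ ≡ 8 (mod 13). t = 0×13×2 + 6×5×8 ≡ 45 (mod 65)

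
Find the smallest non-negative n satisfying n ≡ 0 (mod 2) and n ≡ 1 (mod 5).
M = 2 × 5 = 10. M₁ = 5, y₁ ≡ 1 (mod 2). M₂ = 2, y₂ ≡ 3 (mod 5). n = 0×5×1 + 1×2×3 ≡ 6 (mod 10)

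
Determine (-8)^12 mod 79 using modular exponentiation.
By repeated squaring mod 79: (-8)^{1}≡71, (-8)^{2}≡64, (-8)^{4}≡67, (-8)^{8}≡65. Then (-8)^{12} = (-8)^{8+4} ≡ 65 × 67 ≡ 10 mod 79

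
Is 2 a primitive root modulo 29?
ord_29(2) divides 28. For each prime q|28: 2^{14}≡28, 2^{4}≡16, none ≡ 1. So 2 has order 28 and is a primitive root mod 29.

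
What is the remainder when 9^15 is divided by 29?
By repeated squaring (mod 29): 9^{1}≡9, 9^{2}≡23, 9^{4}≡7, 9^{8}≡20. Then 9^{15} = 9^{8+4+2+1} ≡ 20 × 7 × 23 × 9 ≡ 9 (mod 29)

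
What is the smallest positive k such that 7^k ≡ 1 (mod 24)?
Powers of 7 mod 24: 7^1≡7, 7^2≡1. ord_24(7) = 2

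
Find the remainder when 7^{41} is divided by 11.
By Fermat: 7^{10} ≡ 1 (mod 11). 41 = 4×10 + 1. So 7^{41} ≡ 7^{1} ≡ 7 (mod 11)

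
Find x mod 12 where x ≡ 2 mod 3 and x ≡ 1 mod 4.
M = 3 × 4 = 12. M₁ = 4, y₁ ≡ 1 mod 3. M₂ = 3, y₂ ≡ 3 mod 4. x = 2×4×1 + 1×3×3 ≡ 5 mod 12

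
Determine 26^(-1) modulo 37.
Since 37 is prime, by Fermat 26^(-1) ≡ 26^{35} ≡ 10 (mod 37). Verify: 26 × 10 = 260 ≡ 1 (mod 37)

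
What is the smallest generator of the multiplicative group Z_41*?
g = 6. For each prime q|40: 6^{20}≡40, 6^{8}≡10, none ≡ 1, so ord_41(6) = 40 and 6 is a primitive root.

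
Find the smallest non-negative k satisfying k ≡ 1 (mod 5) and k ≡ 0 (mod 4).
M = 5 × 4 = 20. M₁ = 4, y₁ ≡ 4 (mod 5). M₂ = 5, y₂ ≡ 1 (mod 4). k = 1×4×4 + 0×5×1 ≡ 16 (mod 20)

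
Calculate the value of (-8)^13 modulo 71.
By repeated squaring mod 71: (-8)^{1}≡63, (-8)^{2}≡64, (-8)^{4}≡49, (-8)^{8}≡58. Then (-8)^{13} = (-8)^{8+4+1} ≡ 58 × 49 × 63 ≡ 55 mod 71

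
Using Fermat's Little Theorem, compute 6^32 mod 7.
By Fermat: 6^{6} ≡ 1 (mod 7). 32 = 5×6 + 2. So 6^{32} ≡ 6^{2} ≡ 1 (mod 7)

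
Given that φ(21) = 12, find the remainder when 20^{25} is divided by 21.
By Euler: 20^{12} ≡ 1 mod 21 since gcd(20, 21) = 1. 25 = 2×12 + 1. So 20^{25} ≡ 20^{1} ≡ 20 mod 21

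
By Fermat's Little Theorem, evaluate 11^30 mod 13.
By Fermat: 11^{12} ≡ 1 mod 13. 30 = 2×12 + 6. So 11^{30} ≡ 11^{6} ≡ 12 mod 13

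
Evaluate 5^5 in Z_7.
By repeated squaring mod 7: 5^{1}≡5, 5^{2}≡4, 5^{4}≡2. Then 5^{5} = 5^{4+1} ≡ 2 × 5 ≡ 3 mod 7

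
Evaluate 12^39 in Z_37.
Using Fermat: 12^{36} ≡ 1 (mod 37). 39 ≡ 3 (mod 36). So 12^{39} ≡ 12^{3} ≡ 26 (mod 37)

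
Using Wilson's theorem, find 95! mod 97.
(96)! = (95)! × (96) ≡ -1 mod 97. So (95)! ≡ -1 × (96)^(-1) ≡ (-1)×(-1) = 1 mod 97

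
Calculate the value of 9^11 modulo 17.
By repeated squaring mod 17: 9^{1}≡9, 9^{2}≡13, 9^{4}≡16, 9^{8}≡1. Then 9^{11} = 9^{8+2+1} ≡ 1 × 13 × 9 ≡ 15 mod 17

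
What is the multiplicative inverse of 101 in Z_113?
Since 113 is prime, by Fermat 101^(-1) ≡ 101^{111} ≡ 47 mod 113. Verify: 101 × 47 = 4747 ≡ 1 mod 113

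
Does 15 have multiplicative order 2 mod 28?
Powers of 15 mod 28: 15^1≡15, 15^2≡1. First k with 15^k≡1 is k=2. Yes, ord_28(15) = 2.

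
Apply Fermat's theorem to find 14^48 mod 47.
By Fermat: 14^{46} ≡ 1 mod 47. So 14^{48} = 14^{46} · 14^{2} ≡ 14^{2} ≡ 8 mod 47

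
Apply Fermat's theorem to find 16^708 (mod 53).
By Fermat: 16^{52} ≡ 1 (mod 53). 708 ≡ 32 (mod 52). So 16^{708} ≡ 16^{32} ≡ 13 (mod 53)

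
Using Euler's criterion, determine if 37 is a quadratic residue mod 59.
By Euler's criterion: 37^{29} ≡ 58 mod 59. Since this equals -1 (≡ 58), 37 is not a QR.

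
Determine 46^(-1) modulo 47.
Since 47 is prime, by Fermat 46^(-1) ≡ 46^{45} ≡ 46 mod 47. Verify: 46 × 46 = 2116 ≡ 1 mod 47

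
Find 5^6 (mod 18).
By repeated squaring (mod 18): 5^{1}≡5, 5^{2}≡7, 5^{4}≡13. Then 5^{6} = 5^{4+2} ≡ 13 × 7 ≡ 1 (mod 18)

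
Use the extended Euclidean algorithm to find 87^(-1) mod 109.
Extended GCD: 87(-5) + 109(4) = 1. So 87^(-1) ≡ -5 ≡ 104 mod 109. Verify: 87 × 104 = 9048 ≡ 1 mod 109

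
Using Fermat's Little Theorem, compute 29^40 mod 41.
By Fermat's Little Theorem, 29^{40} ≡ 1 mod 41 since 41 is prime and gcd(29, 41) = 1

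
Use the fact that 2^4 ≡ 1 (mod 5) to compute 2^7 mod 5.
By Fermat: 2^{4} ≡ 1 (mod 5). So 2^{7} = 2^{4} · 2^{3} ≡ 2^{3} ≡ 3 (mod 5)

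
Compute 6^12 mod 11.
Using Fermat: 6^{10} ≡ 1 (mod 11). 12 ≡ 2 (mod 10). So 6^{12} ≡ 6^{2} ≡ 3 (mod 11)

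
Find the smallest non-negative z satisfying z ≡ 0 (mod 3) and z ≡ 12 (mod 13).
M = 3 × 13 = 39. M₁ = 13, y₁ ≡ 1 (mod 3). M₂ = 3, y₂ ≡ 9 (mod 13). z = 0×13×1 + 12×3×9 ≡ 12 (mod 39)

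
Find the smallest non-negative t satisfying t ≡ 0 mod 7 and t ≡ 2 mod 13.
M = 7 × 13 = 91. M₁ = 13, y₁ ≡ 6 mod 7. M₂ = 7, y₂ ≡ 2 mod 13. t = 0×13×6 + 2×7×2 ≡ 28 mod 91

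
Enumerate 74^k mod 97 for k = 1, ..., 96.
74^1, 74^2, ..., 74^{96} mod 97: [74, 44, 55, 93, 92, 18, 71, 16, 20, 25, 7, 33, 17, 94, 69, 62, 29, 12, 15, 43, 78, 49, 37, 22, 76, 95, 46, 9, 84, 8, 10, 61, 52, 65, 57, 47, 83, 31, 63, 6, 56, 70, 39, 73, 67, 11, 38, 96, 23, 53, 42, 4, 5, 79, 26, 81, 77, 72, 90, 64, 80, 3, 28, 35, 68, 85, 82, 54, 19, 48, 60, 75, 21, 2, 51, 88, 13, 89, 87, 36, 45, 32, 40, 50, 14, 66, 34, 91, 41, 27, 58, 24, 30, 86, 59, 1]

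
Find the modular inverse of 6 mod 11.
Since 11 is prime, by Fermat 6^(-1) ≡ 6^{9} ≡ 2 mod 11. Verify: 6 × 2 = 12 ≡ 1 mod 11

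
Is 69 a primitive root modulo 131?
69^{26} ≡ 1 mod 131 and 26 < 130, so ord_131(69) = 26 ≠ 130 and 69 is not a primitive root.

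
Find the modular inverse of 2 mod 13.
Since 13 is prime, by Fermat 2^(-1) ≡ 2^{11} ≡ 7 (mod 13). Verify: 2 × 7 = 14 ≡ 1 (mod 13)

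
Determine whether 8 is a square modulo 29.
By Euler's criterion: 8^{14} ≡ 28 (mod 29). Since this equals -1 (≡ 28), 8 is not a QR.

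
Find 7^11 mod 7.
By repeated squaring mod 7: 7^{1}≡0, 7^{2}≡0, 7^{4}≡0, 7^{8}≡0. Then 7^{11} = 7^{8+2+1} ≡ 0 × 0 × 0 ≡ 0 mod 7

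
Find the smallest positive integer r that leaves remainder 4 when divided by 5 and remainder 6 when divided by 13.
M = 5 × 13 = 65. M₁ = 13, y₁ ≡ 2 mod 5. M₂ = 5, y₂ ≡ 8 mod 13. r = 4×13×2 + 6×5×8 ≡ 19 mod 65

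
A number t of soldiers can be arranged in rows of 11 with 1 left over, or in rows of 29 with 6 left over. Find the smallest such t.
M = 11 × 29 = 319. M₁ = 29, y₁ ≡ 8 mod 11. M₂ = 11, y₂ ≡ 8 mod 29. t = 1×29×8 + 6×11×8 ≡ 122 mod 319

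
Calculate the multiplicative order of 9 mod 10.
Powers of 9 mod 10: 9^1≡9, 9^2≡1. ord_10(9) = 2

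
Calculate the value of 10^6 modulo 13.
By repeated squaring mod 13: 10^{1}≡10, 10^{2}≡9, 10^{4}≡3. Then 10^{6} = 10^{4+2} ≡ 3 × 9 ≡ 1 mod 13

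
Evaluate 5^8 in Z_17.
By repeated squaring mod 17: 5^{1}≡5, 5^{2}≡8, 5^{4}≡13, 5^{8}≡16. So 5^{8} ≡ 16 mod 17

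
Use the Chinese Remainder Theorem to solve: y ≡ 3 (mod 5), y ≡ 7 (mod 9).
M = 5 × 9 = 45. M₁ = 9, y₁ ≡ 4 (mod 5). M₂ = 5, y₂ ≡ 2 (mod 9). y = 3×9×4 + 7×5×2 ≡ 43 (mod 45)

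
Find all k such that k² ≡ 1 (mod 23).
The square roots of 1 mod 23 are 1 and 22. Verify: 1² = 1 ≡ 1 (mod 23)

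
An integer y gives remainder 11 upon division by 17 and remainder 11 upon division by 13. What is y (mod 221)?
M = 17 × 13 = 221. M₁ = 13, y₁ ≡ 4 (mod 17). M₂ = 17, y₂ ≡ 10 (mod 13). y = 11×13×4 + 11×17×10 ≡ 11 (mod 221)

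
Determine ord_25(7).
Powers of 7 mod 25: 7^1≡7, 7^2≡24, 7^3≡18, 7^4≡1. ord_25(7) = 4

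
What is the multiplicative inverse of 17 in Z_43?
Since 43 is prime, by Fermat 17^(-1) ≡ 17^{41} ≡ 38 (mod 43). Verify: 17 × 38 = 646 ≡ 1 (mod 43)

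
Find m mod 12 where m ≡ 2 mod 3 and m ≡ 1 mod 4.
M = 3 × 4 = 12. M₁ = 4, y₁ ≡ 1 mod 3. M₂ = 3, y₂ ≡ 3 mod 4. m = 2×4×1 + 1×3×3 ≡ 5 mod 12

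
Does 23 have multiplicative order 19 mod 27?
Powers of 23 mod 27: 23^1≡23, 23^2≡16, 23^3≡17, 23^4≡13, 23^5≡2, 23^6≡19, 23^7≡5, 23^8≡7, 23^9≡26, 23^10≡4, 23^11≡11, 23^12≡10, 23^13≡14, 23^14≡25, 23^15≡8, 23^16≡22, 23^17≡20, 23^18≡1. Already 23^18≡1, so the order is 18 < 19. No, the actual order is 18.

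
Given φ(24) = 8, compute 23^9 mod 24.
By Euler: 23^{8} ≡ 1 mod 24 since gcd(23, 24) = 1. 9 = 1×8 + 1. So 23^{9} ≡ 23^{1} ≡ 23 mod 24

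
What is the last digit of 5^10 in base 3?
Using Fermat: 5^{2} ≡ 1 (mod 3). 10 ≡ 0 (mod 2). So 5^{10} ≡ 5^{0} ≡ 1 (mod 3)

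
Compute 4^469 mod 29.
Using Fermat: 4^{28} ≡ 1 mod 29. 469 ≡ 21 mod 28. So 4^{469} ≡ 4^{21} ≡ 28 mod 29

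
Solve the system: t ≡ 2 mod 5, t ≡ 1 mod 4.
M = 5 × 4 = 20. M₁ = 4, y₁ ≡ 4 mod 5. M₂ = 5, y₂ ≡ 1 mod 4. t = 2×4×4 + 1×5×1 ≡ 17 mod 20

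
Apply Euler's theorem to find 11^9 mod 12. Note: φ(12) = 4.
By Euler: 11^{4} ≡ 1 mod 12 since gcd(11, 12) = 1. 9 = 2×4 + 1. So 11^{9} ≡ 11^{1} ≡ 11 mod 12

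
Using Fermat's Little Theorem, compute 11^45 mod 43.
By Fermat: 11^{42} ≡ 1 mod 43. So 11^{45} = 11^{42} · 11^{3} ≡ 11^{3} ≡ 41 mod 43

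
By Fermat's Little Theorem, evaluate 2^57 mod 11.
By Fermat: 2^{10} ≡ 1 (mod 11). 57 = 5×10 + 7. So 2^{57} ≡ 2^{7} ≡ 7 (mod 11)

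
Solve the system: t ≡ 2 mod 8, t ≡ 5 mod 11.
M = 8 × 11 = 88. M₁ = 11, y₁ ≡ 3 mod 8. M₂ = 8, y₂ ≡ 7 mod 11. t = 2×11×3 + 5×8×7 ≡ 82 mod 88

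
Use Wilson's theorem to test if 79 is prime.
(78)! mod 79 = 78. Since 78 ≡ -1 (mod 79), 79 is prime.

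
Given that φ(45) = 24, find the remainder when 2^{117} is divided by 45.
By Euler: 2^{24} ≡ 1 mod 45 since gcd(2, 45) = 1. 117 = 4×24 + 21. So 2^{117} ≡ 2^{21} ≡ 17 mod 45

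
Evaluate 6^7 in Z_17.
By repeated squaring mod 17: 6^{1}≡6, 6^{2}≡2, 6^{4}≡4. Then 6^{7} = 6^{4+2+1} ≡ 4 × 2 × 6 ≡ 14 mod 17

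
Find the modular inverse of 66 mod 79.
Since 79 is prime, by Fermat 66^(-1) ≡ 66^{77} ≡ 6 mod 79. Verify: 66 × 6 = 396 ≡ 1 mod 79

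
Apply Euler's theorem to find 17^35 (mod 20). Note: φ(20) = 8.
By Euler: 17^{8} ≡ 1 (mod 20) since gcd(17, 20) = 1. 35 = 4×8 + 3. So 17^{35} ≡ 17^{3} ≡ 13 (mod 20)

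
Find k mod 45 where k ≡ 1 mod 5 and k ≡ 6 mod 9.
M = 5 × 9 = 45. M₁ = 9, y₁ ≡ 4 mod 5. M₂ = 5, y₂ ≡ 2 mod 9. k = 1×9×4 + 6×5×2 ≡ 6 mod 45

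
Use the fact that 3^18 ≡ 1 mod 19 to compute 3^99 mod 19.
By Fermat: 3^{18} ≡ 1 mod 19. 99 = 5×18 + 9. So 3^{99} ≡ 3^{9} ≡ 18 mod 19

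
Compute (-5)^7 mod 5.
By repeated squaring (mod 5): (-5)^{1}≡0, (-5)^{2}≡0, (-5)^{4}≡0. Then (-5)^{7} = (-5)^{4+2+1} ≡ 0 × 0 × 0 ≡ 0 (mod 5)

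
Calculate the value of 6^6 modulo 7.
Using Fermat: 6^{6} ≡ 1 (mod 7). 6 ≡ 0 (mod 6). So 6^{6} ≡ 6^{0} ≡ 1 (mod 7)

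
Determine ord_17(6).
Powers of 6 mod 17: 6^1≡6, 6^2≡2, 6^3≡12, 6^4≡4, 6^5≡7, 6^6≡8, 6^7≡14, 6^8≡16, 6^9≡11, 6^10≡15, 6^11≡5, 6^12≡13, 6^13≡10, 6^14≡9, 6^15≡3, 6^16≡1. ord_17(6) = 16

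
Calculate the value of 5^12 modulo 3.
Using Fermat: 5^{2} ≡ 1 mod 3. 12 ≡ 0 mod 2. So 5^{12} ≡ 5^{0} ≡ 1 mod 3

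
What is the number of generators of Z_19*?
There are φ(19-1) = φ(18) = 6 primitive roots modulo 19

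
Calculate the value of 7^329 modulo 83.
Using Fermat: 7^{82} ≡ 1 (mod 83). 329 ≡ 1 (mod 82). So 7^{329} ≡ 7^{1} ≡ 7 (mod 83)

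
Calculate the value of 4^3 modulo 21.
4^{3} = 64 ≡ 1 (mod 21)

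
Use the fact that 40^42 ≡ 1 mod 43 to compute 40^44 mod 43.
By Fermat: 40^{42} ≡ 1 mod 43. So 40^{44} = 40^{42} · 40^{2} ≡ 40^{2} ≡ 9 mod 43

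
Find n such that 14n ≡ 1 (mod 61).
Since 61 is prime, by Fermat 14^(-1) ≡ 14^{59} ≡ 48 (mod 61). Verify: 14 × 48 = 672 ≡ 1 (mod 61)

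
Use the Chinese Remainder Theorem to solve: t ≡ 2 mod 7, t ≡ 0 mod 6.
M = 7 × 6 = 42. M₁ = 6, y₁ ≡ 6 mod 7. M₂ = 7, y₂ ≡ 1 mod 6. t = 2×6×6 + 0×7×1 ≡ 30 mod 42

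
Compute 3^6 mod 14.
By repeated squaring mod 14: 3^{1}≡3, 3^{2}≡9, 3^{4}≡11. Then 3^{6} = 3^{4+2} ≡ 11 × 9 ≡ 1 mod 14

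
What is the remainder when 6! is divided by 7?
By Wilson's theorem, (6)! ≡ -1 ≡ 6 mod 7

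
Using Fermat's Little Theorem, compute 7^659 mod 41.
By Fermat: 7^{40} ≡ 1 (mod 41). 659 ≡ 19 (mod 40). So 7^{659} ≡ 7^{19} ≡ 35 (mod 41)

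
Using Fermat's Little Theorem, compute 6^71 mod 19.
By Fermat: 6^{18} ≡ 1 (mod 19). 71 = 3×18 + 17. So 6^{71} ≡ 6^{17} ≡ 16 (mod 19)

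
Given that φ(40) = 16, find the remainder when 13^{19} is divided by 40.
By Euler: 13^{16} ≡ 1 (mod 40) since gcd(13, 40) = 1. 19 = 1×16 + 3. So 13^{19} ≡ 13^{3} ≡ 37 (mod 40)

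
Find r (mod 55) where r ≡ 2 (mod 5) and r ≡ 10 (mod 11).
M = 5 × 11 = 55. M₁ = 11, y₁ ≡ 1 (mod 5). M₂ = 5, y₂ ≡ 9 (mod 11). r = 2×11×1 + 10×5×9 ≡ 32 (mod 55)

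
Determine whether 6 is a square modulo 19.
By Euler's criterion: 6^{9} ≡ 1 (mod 19). Since this equals 1, 6 is a QR.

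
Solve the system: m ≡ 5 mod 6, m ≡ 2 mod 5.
M = 6 × 5 = 30. M₁ = 5, y₁ ≡ 5 mod 6. M₂ = 6, y₂ ≡ 1 mod 5. m = 5×5×5 + 2×6×1 ≡ 17 mod 30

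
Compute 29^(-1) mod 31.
Since 31 is prime, by Fermat 29^(-1) ≡ 29^{29} ≡ 15 mod 31. Verify: 29 × 15 = 435 ≡ 1 mod 31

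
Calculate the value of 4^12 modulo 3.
Using Fermat: 4^{2} ≡ 1 mod 3. 12 ≡ 0 mod 2. So 4^{12} ≡ 4^{0} ≡ 1 mod 3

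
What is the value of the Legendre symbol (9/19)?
(9/19) = 9^{9} mod 19 = 1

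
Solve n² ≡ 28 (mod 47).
The square roots of 28 mod 47 are 34 and 13. Verify: 34² = 1156 ≡ 28 (mod 47)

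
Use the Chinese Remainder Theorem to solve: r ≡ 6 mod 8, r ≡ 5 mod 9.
M = 8 × 9 = 72. M₁ = 9, y₁ ≡ 1 mod 8. M₂ = 8, y₂ ≡ 8 mod 9. r = 6×9×1 + 5×8×8 ≡ 14 mod 72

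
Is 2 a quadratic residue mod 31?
By Euler's criterion: 2^{15} ≡ 1 mod 31. Since this equals 1, 2 is a QR.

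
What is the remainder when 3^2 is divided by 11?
3^{2} = 9 ≡ 9 (mod 11)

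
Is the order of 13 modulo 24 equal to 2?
Powers of 13 mod 24: 13^1≡13, 13^2≡1. First k with 13^k≡1 is k=2. Yes, ord_24(13) = 2.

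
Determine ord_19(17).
Powers of 17 mod 19: 17^1≡17, 17^2≡4, 17^3≡11, 17^4≡16, 17^5≡6, 17^6≡7, 17^7≡5, 17^8≡9, 17^9≡1. ord_19(17) = 9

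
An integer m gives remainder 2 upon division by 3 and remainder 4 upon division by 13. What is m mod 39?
M = 3 × 13 = 39. M₁ = 13, y₁ ≡ 1 mod 3. M₂ = 3, y₂ ≡ 9 mod 13. m = 2×13×1 + 4×3×9 ≡ 17 mod 39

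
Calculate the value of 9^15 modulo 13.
Using Fermat: 9^{12} ≡ 1 mod 13. 15 ≡ 3 mod 12. So 9^{15} ≡ 9^{3} ≡ 1 mod 13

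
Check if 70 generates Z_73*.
70^{12} ≡ 1 (mod 73) and 12 < 72, so ord_73(70) = 12 ≠ 72 and 70 is not a primitive root.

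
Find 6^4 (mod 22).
6^{4} = 1296 ≡ 20 (mod 22)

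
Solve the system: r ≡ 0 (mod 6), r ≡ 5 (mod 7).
M = 6 × 7 = 42. M₁ = 7, y₁ ≡ 1 (mod 6). M₂ = 6, y₂ ≡ 6 (mod 7). r = 0×7×1 + 5×6×6 ≡ 12 (mod 42)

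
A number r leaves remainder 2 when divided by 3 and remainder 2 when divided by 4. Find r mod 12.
M = 3 × 4 = 12. M₁ = 4, y₁ ≡ 1 mod 3. M₂ = 3, y₂ ≡ 3 mod 4. r = 2×4×1 + 2×3×3 ≡ 2 mod 12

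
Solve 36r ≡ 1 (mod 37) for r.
Since 37 is prime, by Fermat 36^(-1) ≡ 36^{35} ≡ 36 (mod 37). Verify: 36 × 36 = 1296 ≡ 1 (mod 37)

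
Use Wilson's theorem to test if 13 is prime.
(12)! mod 13 = 12. Since 12 ≡ -1 (mod 13), 13 is prime.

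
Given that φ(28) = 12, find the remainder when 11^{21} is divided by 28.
By Euler: 11^{12} ≡ 1 (mod 28) since gcd(11, 28) = 1. 21 = 1×12 + 9. So 11^{21} ≡ 11^{9} ≡ 15 (mod 28)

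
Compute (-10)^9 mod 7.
Using Fermat: (-10)^{6} ≡ 1 mod 7. 9 ≡ 3 mod 6. So (-10)^{9} ≡ (-10)^{3} ≡ 1 mod 7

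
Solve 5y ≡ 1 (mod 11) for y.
Since 11 is prime, by Fermat 5^(-1) ≡ 5^{9} ≡ 9 (mod 11). Verify: 5 × 9 = 45 ≡ 1 (mod 11)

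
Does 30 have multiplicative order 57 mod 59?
Powers of 30 mod 59: 30^1≡30, 30^2≡15, 30^3≡37, 30^4≡48, 30^5≡24, 30^6≡12, 30^7≡6, 30^8≡3, 30^9≡31, 30^10≡45, 30^11≡52, 30^12≡26, 30^13≡13, 30^14≡36, 30^15≡18, 30^16≡9, 30^17≡34, 30^18≡17, 30^19≡38, 30^20≡19, 30^21≡39, 30^22≡49, 30^23≡54, 30^24≡27, 30^25≡43, 30^26≡51, 30^27≡55, 30^28≡57, 30^29≡58, 30^30≡29, 30^31≡44, 30^32≡22, 30^33≡11, 30^34≡35, 30^35≡47, 30^36≡53, 30^37≡56, 30^38≡28, 30^39≡14, 30^40≡7, 30^41≡33, 30^42≡46, 30^43≡23, 30^44≡41, 30^45≡50, 30^46≡25, 30^47≡42, 30^48≡21, 30^49≡40, 30^50≡20, 30^51≡10, 30^52≡5, 30^53≡32, 30^54≡16, 30^55≡8, 30^56≡4, 30^57≡2, 30^58≡1. 30^57≡2≢1, so ord ≠ 57. No, the actual order is 58.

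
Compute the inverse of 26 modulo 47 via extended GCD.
Extended GCD: 26(-9) + 47(5) = 1. So 26^(-1) ≡ -9 ≡ 38 (mod 47). Verify: 26 × 38 = 988 ≡ 1 (mod 47)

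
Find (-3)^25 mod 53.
By repeated squaring mod 53: (-3)^{1}≡50, (-3)^{2}≡9, (-3)^{4}≡28, (-3)^{8}≡42, (-3)^{16}≡15. Then (-3)^{25} = (-3)^{16+8+1} ≡ 15 × 42 × 50 ≡ 18 mod 53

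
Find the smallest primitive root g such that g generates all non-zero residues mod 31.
g = 3. For each prime q|30: 3^{15}≡30, 3^{10}≡25, 3^{6}≡16, none ≡ 1, so ord_31(3) = 30 and 3 is a primitive root.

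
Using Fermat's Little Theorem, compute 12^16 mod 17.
By Fermat's Little Theorem, 12^{16} ≡ 1 (mod 17) since 17 is prime and gcd(12, 17) = 1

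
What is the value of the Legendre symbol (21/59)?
(21/59) = 21^{29} mod 59 = 1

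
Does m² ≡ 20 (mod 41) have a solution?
By Euler's criterion: 20^{20} ≡ 1 (mod 41). Since this equals 1, 20 is a QR.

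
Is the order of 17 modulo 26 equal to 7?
Powers of 17 mod 26: 17^1≡17, 17^2≡3, 17^3≡25, 17^4≡9, 17^5≡23, 17^6≡1. Already 17^6≡1, so the order is 6 < 7. No, the actual order is 6.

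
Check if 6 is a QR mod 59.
By Euler's criterion: 6^{29} ≡ 58 mod 59. Since this equals -1 (≡ 58), 6 is not a QR.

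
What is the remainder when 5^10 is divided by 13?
By repeated squaring (mod 13): 5^{1}≡5, 5^{2}≡12, 5^{4}≡1, 5^{8}≡1. Then 5^{10} = 5^{8+2} ≡ 1 × 12 ≡ 12 (mod 13)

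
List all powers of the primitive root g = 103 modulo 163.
103^1, 103^2, ..., 103^{162} mod 163: [103, 14, 138, 33, 139, 136, 153, 111, 23, 87, 159, 77, 107, 100, 31, 96, 108, 40, 45, 71, 141, 16, 18, 61, 89, 39, 105, 57, 3, 146, 42, 88, 99, 91, 82, 133, 7, 69, 98, 151, 68, 158, 137, 93, 125, 161, 120, 135, 50, 97, 48, 54, 20, 104, 117, 152, 8, 9, 112, 126, 101, 134, 110, 83, 73, 21, 44, 131, 127, 41, 148, 85, 116, 49, 157, 34, 79, 150, 128, 144, 162, 60, 149, 25, 130, 24, 27, 10, 52, 140, 76, 4, 86, 56, 63, 132, 67, 55, 123, 118, 92, 22, 147, 145, 102, 74, 124, 58, 106, 160, 17, 121, 75, 64, 72, 81, 30, 156, 94, 65, 12, 95, 5, 26, 70, 38, 2, 43, 28, 113, 66, 115, 109, 143, 59, 46, 11, 155, 154, 51, 37, 62, 29, 53, 80, 90, 142, 119, 32, 36, 122, 15, 78, 47, 114, 6, 129, 84, 13, 35, 19, 1]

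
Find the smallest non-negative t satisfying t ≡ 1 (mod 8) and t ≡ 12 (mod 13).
M = 8 × 13 = 104. M₁ = 13, y₁ ≡ 5 (mod 8). M₂ = 8, y₂ ≡ 5 (mod 13). t = 1×13×5 + 12×8×5 ≡ 25 (mod 104)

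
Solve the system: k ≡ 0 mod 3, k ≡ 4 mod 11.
M = 3 × 11 = 33. M₁ = 11, y₁ ≡ 2 mod 3. M₂ = 3, y₂ ≡ 4 mod 11. k = 0×11×2 + 4×3×4 ≡ 15 mod 33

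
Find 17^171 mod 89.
Using Fermat: 17^{88} ≡ 1 mod 89. 171 ≡ 83 mod 88. So 17^{171} ≡ 17^{83} ≡ 69 mod 89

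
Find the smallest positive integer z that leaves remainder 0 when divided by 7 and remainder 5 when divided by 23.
M = 7 × 23 = 161. M₁ = 23, y₁ ≡ 4 mod 7. M₂ = 7, y₂ ≡ 10 mod 23. z = 0×23×4 + 5×7×10 ≡ 28 mod 161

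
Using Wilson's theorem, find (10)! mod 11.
By Wilson's theorem, (10)! ≡ -1 ≡ 10 mod 11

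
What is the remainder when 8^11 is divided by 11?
Using Fermat: 8^{10} ≡ 1 (mod 11). 11 ≡ 1 (mod 10). So 8^{11} ≡ 8^{1} ≡ 8 (mod 11)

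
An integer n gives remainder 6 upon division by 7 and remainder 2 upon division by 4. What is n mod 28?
M = 7 × 4 = 28. M₁ = 4, y₁ ≡ 2 mod 7. M₂ = 7, y₂ ≡ 3 mod 4. n = 6×4×2 + 2×7×3 ≡ 6 mod 28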